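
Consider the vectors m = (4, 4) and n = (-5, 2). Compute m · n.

-12

m · n = 4·(-5) + 4·2 = -20 + 8 = -12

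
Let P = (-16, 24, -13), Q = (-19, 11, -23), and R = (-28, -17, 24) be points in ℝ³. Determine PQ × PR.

PQ = (-3, -13, -10)
PR = (-12, -41, 37)
i: (-13)·37 - (-10)·(-41) = -481 - 410 = -891
j: (-10)·(-12) - (-3)·37 = 120 - (-111) = 231
k: (-3)·(-41) - (-13)·(-12) = 123 - 156 = -33
PQ × PR = (-891, 231, -33)

(-891, 231, -33)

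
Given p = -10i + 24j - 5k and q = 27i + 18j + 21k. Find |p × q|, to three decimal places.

i: 24·21 - (-5)·18 = 504 - (-90) = 594
j: (-5)·27 - (-10)·21 = -135 - (-210) = 75
k: (-10)·18 - 24·27 = -180 - 648 = -828
p × q = (594, 75, -828)
|p × q| = √(594² + 75² + (-828)²) = √1044045 ≈ 1021.7852

1021.785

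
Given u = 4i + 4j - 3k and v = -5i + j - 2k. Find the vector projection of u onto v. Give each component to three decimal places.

u · v = 4·(-5) + 4·1 + (-3)·(-2) = -20 + 4 + 6 = -10
|v|² = 25 + 1 + 4 = 30
proj_v u = (-10/30) · (-5, 1, -2) ≈ (1.667, -0.333, 0.667)

(1.667, -0.333, 0.667)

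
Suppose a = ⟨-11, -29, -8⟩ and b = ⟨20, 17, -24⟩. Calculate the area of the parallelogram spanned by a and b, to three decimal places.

i: (-29)·(-24) - (-8)·17 = 696 - (-136) = 832
j: (-8)·20 - (-11)·(-24) = -160 - 264 = -424
k: (-11)·17 - (-29)·20 = -187 - (-580) = 393
a × b = (832, -424, 393)
|a × b| = √(832² + (-424)² + 393²) = √1026449 ≈ 1013.1382

1013.138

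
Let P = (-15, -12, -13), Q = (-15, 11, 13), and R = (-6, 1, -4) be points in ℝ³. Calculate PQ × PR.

PQ = (0, 23, 26)
PR = (9, 13, 9)
i: 23·9 - 26·13 = 207 - 338 = -131
j: 26·9 - 0·9 = 234 - 0 = 234
k: 0·13 - 23·9 = 0 - 207 = -207
PQ × PR = (-131, 234, -207)

(-131, 234, -207)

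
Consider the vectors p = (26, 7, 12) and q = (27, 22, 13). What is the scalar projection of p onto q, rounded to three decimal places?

27.222

p · q = 26·27 + 7·22 + 12·13 = 702 + 154 + 156 = 1012
|q| = √(729 + 484 + 169) = √1382 ≈ 37.1753
comp_q p = 1012 / √1382 ≈ 27.222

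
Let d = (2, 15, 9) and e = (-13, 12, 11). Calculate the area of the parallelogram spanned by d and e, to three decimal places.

i: 15·11 - 9·12 = 165 - 108 = 57
j: 9·(-13) - 2·11 = -117 - 22 = -139
k: 2·12 - 15·(-13) = 24 - (-195) = 219
d × e = (57, -139, 219)
|d × e| = √(57² + (-139)² + 219²) = √70531 ≈ 265.5767

265.577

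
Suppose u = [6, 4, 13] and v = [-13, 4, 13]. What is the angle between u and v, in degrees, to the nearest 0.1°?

67.5

u · v = 6·(-13) + 4·4 + 13·13 = -78 + 16 + 169 = 107
|u|² = 36 + 16 + 169 = 221,  |u| = √221 ≈ 14.866069
|v|² = 169 + 16 + 169 = 354,  |v| = √354 ≈ 18.814888
cos θ = 107 / (14.866069 · 18.814888) ≈ 0.38255
θ = arccos(0.38255) ≈ 67.5°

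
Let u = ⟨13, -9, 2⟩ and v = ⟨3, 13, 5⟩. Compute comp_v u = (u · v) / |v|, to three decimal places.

-4.773

u · v = 13·3 + (-9)·13 + 2·5 = 39 - 117 + 10 = -68
|v| = √(9 + 169 + 25) = √203 ≈ 14.2478
comp_v u = -68 / √203 ≈ -4.773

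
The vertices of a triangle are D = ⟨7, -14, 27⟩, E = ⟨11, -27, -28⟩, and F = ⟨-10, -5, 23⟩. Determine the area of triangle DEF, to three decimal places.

556.290

DE = (4, -13, -55),  DF = (-17, 9, -4)
i: (-13)·(-4) - (-55)·9 = 52 - (-495) = 547
j: (-55)·(-17) - 4·(-4) = 935 - (-16) = 951
k: 4·9 - (-13)·(-17) = 36 - 221 = -185
DE × DF = (547, 951, -185)
|DE × DF| = √1237835 ≈ 1112.5803
area = ½ · 1112.5803 ≈ 556.290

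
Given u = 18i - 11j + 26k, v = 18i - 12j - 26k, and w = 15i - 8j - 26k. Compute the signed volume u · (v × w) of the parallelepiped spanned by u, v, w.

1950

v × w:
i: (-12)·(-26) - (-26)·(-8) = 312 - 208 = 104
j: (-26)·15 - 18·(-26) = -390 - (-468) = 78
k: 18·(-8) - (-12)·15 = -144 - (-180) = 36
v × w = (104, 78, 36)
u · (v × w) = 18·104 + (-11)·78 + 26·36 = 1872 - 858 + 936 = 1950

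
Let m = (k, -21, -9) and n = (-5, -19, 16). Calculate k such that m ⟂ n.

m · n = k·(-5) + (-21)·(-19) + (-9)·16 = 255 - 5k
Set equal to 0: -5k = -255, so k = 51.

51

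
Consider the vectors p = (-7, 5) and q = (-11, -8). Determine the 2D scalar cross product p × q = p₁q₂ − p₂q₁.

111

(-7)·(-8) - 5·(-11) = 56 - (-55) = 111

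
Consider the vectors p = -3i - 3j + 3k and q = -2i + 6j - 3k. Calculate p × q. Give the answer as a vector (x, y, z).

i: (-3)·(-3) - 3·6 = 9 - 18 = -9
j: 3·(-2) - (-3)·(-3) = -6 - 9 = -15
k: (-3)·6 - (-3)·(-2) = -18 - 6 = -24
p × q = (-9, -15, -24)

(-9, -15, -24)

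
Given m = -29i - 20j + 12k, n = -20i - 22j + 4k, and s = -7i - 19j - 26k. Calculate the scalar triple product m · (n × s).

n × s:
i: (-22)·(-26) - 4·(-19) = 572 - (-76) = 648
j: 4·(-7) - (-20)·(-26) = -28 - 520 = -548
k: (-20)·(-19) - (-22)·(-7) = 380 - 154 = 226
n × s = (648, -548, 226)
m · (n × s) = (-29)·648 + (-20)·(-548) + 12·226 = -18792 + 10960 + 2712 = -5120

-5120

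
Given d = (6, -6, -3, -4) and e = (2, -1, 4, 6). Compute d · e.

-18

d · e = 6·2 + (-6)·(-1) + (-3)·4 + (-4)·6 = 12 + 6 - 12 - 24 = -18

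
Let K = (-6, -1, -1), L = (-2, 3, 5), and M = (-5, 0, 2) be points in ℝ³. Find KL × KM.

KL = (4, 4, 6)
KM = (1, 1, 3)
i: 4·3 - 6·1 = 12 - 6 = 6
j: 6·1 - 4·3 = 6 - 12 = -6
k: 4·1 - 4·1 = 4 - 4 = 0
KL × KM = (6, -6, 0)

(6, -6, 0)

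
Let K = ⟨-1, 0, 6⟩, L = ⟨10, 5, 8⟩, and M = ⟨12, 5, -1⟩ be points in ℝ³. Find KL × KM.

(-45, 103, -10)

KL = (11, 5, 2)
KM = (13, 5, -7)
i: 5·(-7) - 2·5 = -35 - 10 = -45
j: 2·13 - 11·(-7) = 26 - (-77) = 103
k: 11·5 - 5·13 = 55 - 65 = -10
KL × KM = (-45, 103, -10)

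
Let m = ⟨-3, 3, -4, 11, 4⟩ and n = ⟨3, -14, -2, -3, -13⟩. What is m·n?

m · n = (-3)·3 + 3·(-14) + (-4)·(-2) + 11·(-3) + 4·(-13) = -9 - 42 + 8 - 33 - 52 = -128

-128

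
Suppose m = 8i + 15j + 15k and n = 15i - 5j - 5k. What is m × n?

i: 15·(-5) - 15·(-5) = -75 - (-75) = 0
j: 15·15 - 8·(-5) = 225 - (-40) = 265
k: 8·(-5) - 15·15 = -40 - 225 = -265
m × n = (0, 265, -265)

(0, 265, -265)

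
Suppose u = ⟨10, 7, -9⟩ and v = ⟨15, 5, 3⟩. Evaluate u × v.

i: 7·3 - (-9)·5 = 21 - (-45) = 66
j: (-9)·15 - 10·3 = -135 - 30 = -165
k: 10·5 - 7·15 = 50 - 105 = -55
u × v = (66, -165, -55)

(66, -165, -55)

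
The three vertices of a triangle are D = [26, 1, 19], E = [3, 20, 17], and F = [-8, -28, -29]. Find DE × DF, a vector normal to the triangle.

DE = (-23, 19, -2)
DF = (-34, -29, -48)
i: 19·(-48) - (-2)·(-29) = -912 - 58 = -970
j: (-2)·(-34) - (-23)·(-48) = 68 - 1104 = -1036
k: (-23)·(-29) - 19·(-34) = 667 - (-646) = 1313
DE × DF = (-970, -1036, 1313)

(-970, -1036, 1313)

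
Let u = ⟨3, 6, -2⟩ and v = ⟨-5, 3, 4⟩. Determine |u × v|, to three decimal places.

i: 6·4 - (-2)·3 = 24 - (-6) = 30
j: (-2)·(-5) - 3·4 = 10 - 12 = -2
k: 3·3 - 6·(-5) = 9 - (-30) = 39
u × v = (30, -2, 39)
|u × v| = √(30² + (-2)² + 39²) = √2425 ≈ 49.2443

49.244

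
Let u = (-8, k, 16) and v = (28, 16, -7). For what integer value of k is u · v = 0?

u · v = (-8)·28 + k·16 + 16·(-7) = -336 + 16k
Set equal to 0: 16k = 336, so k = 21.

21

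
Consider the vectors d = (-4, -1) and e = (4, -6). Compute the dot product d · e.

-10

d · e = (-4)·4 + (-1)·(-6) = -16 + 6 = -10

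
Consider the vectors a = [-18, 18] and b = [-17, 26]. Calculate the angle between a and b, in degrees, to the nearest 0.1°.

11.8

a · b = (-18)·(-17) + 18·26 = 306 + 468 = 774
|a|² = 324 + 324 = 648,  |a| = √648 ≈ 25.455844
|b|² = 289 + 676 = 965,  |b| = √965 ≈ 31.064449
cos θ = 774 / (25.455844 · 31.064449) ≈ 0.97879
θ = arccos(0.97879) ≈ 11.8°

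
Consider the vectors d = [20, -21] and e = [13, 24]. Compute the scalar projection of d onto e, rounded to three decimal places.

d · e = 20·13 + (-21)·24 = 260 - 504 = -244
|e| = √(169 + 576) = √745 ≈ 27.2947
comp_e d = -244 / √745 ≈ -8.939

-8.939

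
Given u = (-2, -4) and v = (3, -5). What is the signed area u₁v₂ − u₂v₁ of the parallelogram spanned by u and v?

(-2)·(-5) - (-4)·3 = 10 - (-12) = 22

22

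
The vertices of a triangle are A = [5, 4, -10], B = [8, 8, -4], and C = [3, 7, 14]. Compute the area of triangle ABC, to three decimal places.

AB = (3, 4, 6),  AC = (-2, 3, 24)
i: 4·24 - 6·3 = 96 - 18 = 78
j: 6·(-2) - 3·24 = -12 - 72 = -84
k: 3·3 - 4·(-2) = 9 - (-8) = 17
AB × AC = (78, -84, 17)
|AB × AC| = √13429 ≈ 115.8836
area = ½ · 115.8836 ≈ 57.942

57.942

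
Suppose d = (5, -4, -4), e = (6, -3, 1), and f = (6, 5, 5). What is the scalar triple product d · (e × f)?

e × f:
i: (-3)·5 - 1·5 = -15 - 5 = -20
j: 1·6 - 6·5 = 6 - 30 = -24
k: 6·5 - (-3)·6 = 30 - (-18) = 48
e × f = (-20, -24, 48)
d · (e × f) = 5·(-20) + (-4)·(-24) + (-4)·48 = -100 + 96 - 192 = -196

-196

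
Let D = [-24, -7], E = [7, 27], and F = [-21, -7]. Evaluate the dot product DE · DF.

DE = E − D = (31, 34)
DF = F − D = (3, 0)
DE · DF = 31·3 + 34·0 = 93 + 0 = 93

93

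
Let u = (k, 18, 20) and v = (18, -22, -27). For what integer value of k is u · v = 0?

52

u · v = k·18 + 18·(-22) + 20·(-27) = -936 + 18k
Set equal to 0: 18k = 936, so k = 52.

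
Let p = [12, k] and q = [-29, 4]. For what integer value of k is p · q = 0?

p · q = 12·(-29) + k·4 = -348 + 4k
Set equal to 0: 4k = 348, so k = 87.

87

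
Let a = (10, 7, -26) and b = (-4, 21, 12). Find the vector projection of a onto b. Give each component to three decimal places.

a · b = 10·(-4) + 7·21 + (-26)·12 = -40 + 147 - 312 = -205
|b|² = 16 + 441 + 144 = 601
proj_b a = (-205/601) · (-4, 21, 12) ≈ (1.364, -7.163, -4.093)

(1.364, -7.163, -4.093)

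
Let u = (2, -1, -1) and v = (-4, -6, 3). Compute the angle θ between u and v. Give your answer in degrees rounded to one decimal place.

105.2

u · v = 2·(-4) + (-1)·(-6) + (-1)·3 = -8 + 6 - 3 = -5
|u|² = 4 + 1 + 1 = 6,  |u| = √6 ≈ 2.449490
|v|² = 16 + 36 + 9 = 61,  |v| = √61 ≈ 7.810250
cos θ = -5 / (2.449490 · 7.810250) ≈ -0.26135
θ = arccos(-0.26135) ≈ 105.2°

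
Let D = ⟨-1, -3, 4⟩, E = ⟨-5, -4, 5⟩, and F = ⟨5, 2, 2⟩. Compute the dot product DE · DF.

-31

DE = E − D = (-4, -1, 1)
DF = F − D = (6, 5, -2)
DE · DF = (-4)·6 + (-1)·5 + 1·(-2) = -24 - 5 - 2 = -31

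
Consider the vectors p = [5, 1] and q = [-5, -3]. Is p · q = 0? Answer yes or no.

p · q = 5·(-5) + 1·(-3) = -25 - 3 = -28
Nonzero, so the vectors are not orthogonal.

no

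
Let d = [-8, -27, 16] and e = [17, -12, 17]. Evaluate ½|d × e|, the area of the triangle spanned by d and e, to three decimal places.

i: (-27)·17 - 16·(-12) = -459 - (-192) = -267
j: 16·17 - (-8)·17 = 272 - (-136) = 408
k: (-8)·(-12) - (-27)·17 = 96 - (-459) = 555
d × e = (-267, 408, 555)
|d × e| = √((-267)² + 408² + 555²) = √545778 ≈ 738.7679
area = ½ · 738.7679 ≈ 369.384

369.384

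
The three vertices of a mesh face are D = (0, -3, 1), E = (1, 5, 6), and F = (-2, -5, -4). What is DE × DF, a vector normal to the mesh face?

DE = (1, 8, 5)
DF = (-2, -2, -5)
i: 8·(-5) - 5·(-2) = -40 - (-10) = -30
j: 5·(-2) - 1·(-5) = -10 - (-5) = -5
k: 1·(-2) - 8·(-2) = -2 - (-16) = 14
DE × DF = (-30, -5, 14)

(-30, -5, 14)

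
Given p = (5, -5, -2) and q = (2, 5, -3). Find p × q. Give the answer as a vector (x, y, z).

(25, 11, 35)

i: (-5)·(-3) - (-2)·5 = 15 - (-10) = 25
j: (-2)·2 - 5·(-3) = -4 - (-15) = 11
k: 5·5 - (-5)·2 = 25 - (-10) = 35
p × q = (25, 11, 35)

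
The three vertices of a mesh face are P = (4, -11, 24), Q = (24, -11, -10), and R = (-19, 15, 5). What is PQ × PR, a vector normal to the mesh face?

(884, 1162, 520)

PQ = (20, 0, -34)
PR = (-23, 26, -19)
i: 0·(-19) - (-34)·26 = 0 - (-884) = 884
j: (-34)·(-23) - 20·(-19) = 782 - (-380) = 1162
k: 20·26 - 0·(-23) = 520 - 0 = 520
PQ × PR = (884, 1162, 520)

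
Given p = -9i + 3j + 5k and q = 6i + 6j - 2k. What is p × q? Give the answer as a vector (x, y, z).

i: 3·(-2) - 5·6 = -6 - 30 = -36
j: 5·6 - (-9)·(-2) = 30 - 18 = 12
k: (-9)·6 - 3·6 = -54 - 18 = -72
p × q = (-36, 12, -72)

(-36, 12, -72)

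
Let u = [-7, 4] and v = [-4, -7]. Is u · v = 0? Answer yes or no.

yes

u · v = (-7)·(-4) + 4·(-7) = 28 - 28 = 0
Zero, so the vectors are orthogonal.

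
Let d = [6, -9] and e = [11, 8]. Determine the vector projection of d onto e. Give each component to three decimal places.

(-0.357, -0.259)

d · e = 6·11 + (-9)·8 = 66 - 72 = -6
|e|² = 121 + 64 = 185
proj_e d = (-6/185) · (11, 8) ≈ (-0.357, -0.259)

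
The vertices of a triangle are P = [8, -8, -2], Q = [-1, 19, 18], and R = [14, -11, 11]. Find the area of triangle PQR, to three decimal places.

246.635

PQ = (-9, 27, 20),  PR = (6, -3, 13)
i: 27·13 - 20·(-3) = 351 - (-60) = 411
j: 20·6 - (-9)·13 = 120 - (-117) = 237
k: (-9)·(-3) - 27·6 = 27 - 162 = -135
PQ × PR = (411, 237, -135)
|PQ × PR| = √243315 ≈ 493.2697
area = ½ · 493.2697 ≈ 246.635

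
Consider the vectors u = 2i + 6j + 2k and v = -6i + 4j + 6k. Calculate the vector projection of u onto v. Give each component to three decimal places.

u · v = 2·(-6) + 6·4 + 2·6 = -12 + 24 + 12 = 24
|v|² = 36 + 16 + 36 = 88
proj_v u = (24/88) · (-6, 4, 6) ≈ (-1.636, 1.091, 1.636)

(-1.636, 1.091, 1.636)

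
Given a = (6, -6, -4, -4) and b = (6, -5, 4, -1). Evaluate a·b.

54

a · b = 6·6 + (-6)·(-5) + (-4)·4 + (-4)·(-1) = 36 + 30 - 16 + 4 = 54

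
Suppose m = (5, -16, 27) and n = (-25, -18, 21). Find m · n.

730

m · n = 5·(-25) + (-16)·(-18) + 27·21 = -125 + 288 + 567 = 730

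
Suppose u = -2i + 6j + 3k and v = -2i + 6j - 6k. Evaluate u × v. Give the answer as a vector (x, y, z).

i: 6·(-6) - 3·6 = -36 - 18 = -54
j: 3·(-2) - (-2)·(-6) = -6 - 12 = -18
k: (-2)·6 - 6·(-2) = -12 - (-12) = 0
u × v = (-54, -18, 0)

(-54, -18, 0)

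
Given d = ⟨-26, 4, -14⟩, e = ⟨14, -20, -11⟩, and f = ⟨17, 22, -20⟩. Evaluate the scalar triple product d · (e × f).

e × f:
i: (-20)·(-20) - (-11)·22 = 400 - (-242) = 642
j: (-11)·17 - 14·(-20) = -187 - (-280) = 93
k: 14·22 - (-20)·17 = 308 - (-340) = 648
e × f = (642, 93, 648)
d · (e × f) = (-26)·642 + 4·93 + (-14)·648 = -16692 + 372 - 9072 = -25392

-25392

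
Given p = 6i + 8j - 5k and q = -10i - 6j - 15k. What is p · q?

p · q = 6·(-10) + 8·(-6) + (-5)·(-15) = -60 - 48 + 75 = -33

-33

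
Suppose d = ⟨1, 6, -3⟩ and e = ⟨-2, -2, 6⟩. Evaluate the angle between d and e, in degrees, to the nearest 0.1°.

135.3

d · e = 1·(-2) + 6·(-2) + (-3)·6 = -2 - 12 - 18 = -32
|d|² = 1 + 36 + 9 = 46,  |d| = √46 ≈ 6.782330
|e|² = 4 + 4 + 36 = 44,  |e| = √44 ≈ 6.633250
cos θ = -32 / (6.782330 · 6.633250) ≈ -0.71129
θ = arccos(-0.71129) ≈ 135.3°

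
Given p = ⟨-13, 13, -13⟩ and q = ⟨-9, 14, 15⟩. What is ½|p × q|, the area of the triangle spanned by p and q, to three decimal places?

246.829

i: 13·15 - (-13)·14 = 195 - (-182) = 377
j: (-13)·(-9) - (-13)·15 = 117 - (-195) = 312
k: (-13)·14 - 13·(-9) = -182 - (-117) = -65
p × q = (377, 312, -65)
|p × q| = √(377² + 312² + (-65)²) = √243698 ≈ 493.6578
area = ½ · 493.6578 ≈ 246.829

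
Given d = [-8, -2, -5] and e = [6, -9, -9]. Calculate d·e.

15

d · e = (-8)·6 + (-2)·(-9) + (-5)·(-9) = -48 + 18 + 45 = 15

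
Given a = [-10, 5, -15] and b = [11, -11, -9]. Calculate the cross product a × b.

(-210, -255, 55)

i: 5·(-9) - (-15)·(-11) = -45 - 165 = -210
j: (-15)·11 - (-10)·(-9) = -165 - 90 = -255
k: (-10)·(-11) - 5·11 = 110 - 55 = 55
a × b = (-210, -255, 55)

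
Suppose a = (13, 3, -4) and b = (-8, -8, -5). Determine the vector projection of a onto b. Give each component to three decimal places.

(5.647, 5.647, 3.529)

a · b = 13·(-8) + 3·(-8) + (-4)·(-5) = -104 - 24 + 20 = -108
|b|² = 64 + 64 + 25 = 153
proj_b a = (-108/153) · (-8, -8, -5) ≈ (5.647, 5.647, 3.529)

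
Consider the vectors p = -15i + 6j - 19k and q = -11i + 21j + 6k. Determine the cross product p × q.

(435, 299, -249)

i: 6·6 - (-19)·21 = 36 - (-399) = 435
j: (-19)·(-11) - (-15)·6 = 209 - (-90) = 299
k: (-15)·21 - 6·(-11) = -315 - (-66) = -249
p × q = (435, 299, -249)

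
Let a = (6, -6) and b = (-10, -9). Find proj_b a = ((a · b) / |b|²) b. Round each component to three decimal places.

a · b = 6·(-10) + (-6)·(-9) = -60 + 54 = -6
|b|² = 100 + 81 = 181
proj_b a = (-6/181) · (-10, -9) ≈ (0.331, 0.298)

(0.331, 0.298)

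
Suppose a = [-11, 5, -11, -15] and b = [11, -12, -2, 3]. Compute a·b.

-204

a · b = (-11)·11 + 5·(-12) + (-11)·(-2) + (-15)·3 = -121 - 60 + 22 - 45 = -204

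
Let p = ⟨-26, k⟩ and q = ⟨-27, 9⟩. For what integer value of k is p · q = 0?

-78

p · q = (-26)·(-27) + k·9 = 702 + 9k
Set equal to 0: 9k = -702, so k = -78.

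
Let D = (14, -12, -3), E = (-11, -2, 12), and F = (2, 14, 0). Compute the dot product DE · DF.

DE = E − D = (-25, 10, 15)
DF = F − D = (-12, 26, 3)
DE · DF = (-25)·(-12) + 10·26 + 15·3 = 300 + 260 + 45 = 605

605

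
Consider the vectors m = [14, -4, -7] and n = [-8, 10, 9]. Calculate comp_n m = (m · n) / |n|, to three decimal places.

-13.736

m · n = 14·(-8) + (-4)·10 + (-7)·9 = -112 - 40 - 63 = -215
|n| = √(64 + 100 + 81) = √245 ≈ 15.6525
comp_n m = -215 / √245 ≈ -13.736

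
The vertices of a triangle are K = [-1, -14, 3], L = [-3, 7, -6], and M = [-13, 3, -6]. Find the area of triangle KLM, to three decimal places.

KL = (-2, 21, -9),  KM = (-12, 17, -9)
i: 21·(-9) - (-9)·17 = -189 - (-153) = -36
j: (-9)·(-12) - (-2)·(-9) = 108 - 18 = 90
k: (-2)·17 - 21·(-12) = -34 - (-252) = 218
KL × KM = (-36, 90, 218)
|KL × KM| = √56920 ≈ 238.5791
area = ½ · 238.5791 ≈ 119.290

119.290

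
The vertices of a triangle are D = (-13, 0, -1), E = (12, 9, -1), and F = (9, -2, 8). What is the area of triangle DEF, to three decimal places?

172.257

DE = (25, 9, 0),  DF = (22, -2, 9)
i: 9·9 - 0·(-2) = 81 - 0 = 81
j: 0·22 - 25·9 = 0 - 225 = -225
k: 25·(-2) - 9·22 = -50 - 198 = -248
DE × DF = (81, -225, -248)
|DE × DF| = √118690 ≈ 344.5142
area = ½ · 344.5142 ≈ 172.257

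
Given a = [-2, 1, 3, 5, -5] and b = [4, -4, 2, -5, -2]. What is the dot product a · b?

-21

a · b = (-2)·4 + 1·(-4) + 3·2 + 5·(-5) + (-5)·(-2) = -8 - 4 + 6 - 25 + 10 = -21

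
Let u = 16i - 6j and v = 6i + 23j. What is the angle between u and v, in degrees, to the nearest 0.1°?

u · v = 16·6 + (-6)·23 = 96 - 138 = -42
|u|² = 256 + 36 = 292,  |u| = √292 ≈ 17.088007
|v|² = 36 + 529 = 565,  |v| = √565 ≈ 23.769729
cos θ = -42 / (17.088007 · 23.769729) ≈ -0.10340
θ = arccos(-0.10340) ≈ 95.9°

95.9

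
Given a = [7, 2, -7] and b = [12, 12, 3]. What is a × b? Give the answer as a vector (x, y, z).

(90, -105, 60)

i: 2·3 - (-7)·12 = 6 - (-84) = 90
j: (-7)·12 - 7·3 = -84 - 21 = -105
k: 7·12 - 2·12 = 84 - 24 = 60
a × b = (90, -105, 60)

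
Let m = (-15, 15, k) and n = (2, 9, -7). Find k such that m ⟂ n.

15

m · n = (-15)·2 + 15·9 + k·(-7) = 105 - 7k
Set equal to 0: -7k = -105, so k = 15.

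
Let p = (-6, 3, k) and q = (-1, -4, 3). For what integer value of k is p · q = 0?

p · q = (-6)·(-1) + 3·(-4) + k·3 = -6 + 3k
Set equal to 0: 3k = 6, so k = 2.

2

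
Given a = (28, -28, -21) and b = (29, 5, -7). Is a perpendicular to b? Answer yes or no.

no

a · b = 28·29 + (-28)·5 + (-21)·(-7) = 812 - 140 + 147 = 819
Nonzero, so the vectors are not orthogonal.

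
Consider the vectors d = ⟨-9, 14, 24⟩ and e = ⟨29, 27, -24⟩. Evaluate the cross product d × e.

i: 14·(-24) - 24·27 = -336 - 648 = -984
j: 24·29 - (-9)·(-24) = 696 - 216 = 480
k: (-9)·27 - 14·29 = -243 - 406 = -649
d × e = (-984, 480, -649)

(-984, 480, -649)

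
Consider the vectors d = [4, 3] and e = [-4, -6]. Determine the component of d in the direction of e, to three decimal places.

-4.715

d · e = 4·(-4) + 3·(-6) = -16 - 18 = -34
|e| = √(16 + 36) = √52 ≈ 7.2111
comp_e d = -34 / √52 ≈ -4.715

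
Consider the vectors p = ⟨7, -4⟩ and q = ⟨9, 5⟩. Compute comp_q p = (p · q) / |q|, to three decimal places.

p · q = 7·9 + (-4)·5 = 63 - 20 = 43
|q| = √(81 + 25) = √106 ≈ 10.2956
comp_q p = 43 / √106 ≈ 4.177

4.177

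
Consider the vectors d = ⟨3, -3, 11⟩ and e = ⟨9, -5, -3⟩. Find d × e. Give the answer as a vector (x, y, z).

i: (-3)·(-3) - 11·(-5) = 9 - (-55) = 64
j: 11·9 - 3·(-3) = 99 - (-9) = 108
k: 3·(-5) - (-3)·9 = -15 - (-27) = 12
d × e = (64, 108, 12)

(64, 108, 12)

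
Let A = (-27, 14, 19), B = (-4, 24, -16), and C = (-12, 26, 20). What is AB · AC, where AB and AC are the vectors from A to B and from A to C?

430

AB = B − A = (23, 10, -35)
AC = C − A = (15, 12, 1)
AB · AC = 23·15 + 10·12 + (-35)·1 = 345 + 120 - 35 = 430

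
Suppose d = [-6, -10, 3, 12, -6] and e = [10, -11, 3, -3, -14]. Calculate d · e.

d · e = (-6)·10 + (-10)·(-11) + 3·3 + 12·(-3) + (-6)·(-14) = -60 + 110 + 9 - 36 + 84 = 107

107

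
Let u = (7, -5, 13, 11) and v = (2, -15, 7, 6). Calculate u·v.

u · v = 7·2 + (-5)·(-15) + 13·7 + 11·6 = 14 + 75 + 91 + 66 = 246

246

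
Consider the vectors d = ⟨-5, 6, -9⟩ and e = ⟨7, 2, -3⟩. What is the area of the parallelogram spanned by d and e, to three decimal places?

93.744

i: 6·(-3) - (-9)·2 = -18 - (-18) = 0
j: (-9)·7 - (-5)·(-3) = -63 - 15 = -78
k: (-5)·2 - 6·7 = -10 - 42 = -52
d × e = (0, -78, -52)
|d × e| = √(0² + (-78)² + (-52)²) = √8788 ≈ 93.7443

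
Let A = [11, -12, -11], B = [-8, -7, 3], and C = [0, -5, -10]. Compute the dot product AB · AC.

AB = B − A = (-19, 5, 14)
AC = C − A = (-11, 7, 1)
AB · AC = (-19)·(-11) + 5·7 + 14·1 = 209 + 35 + 14 = 258

258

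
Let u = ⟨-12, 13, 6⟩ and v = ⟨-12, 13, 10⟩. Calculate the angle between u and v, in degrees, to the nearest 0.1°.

10.7

u · v = (-12)·(-12) + 13·13 + 6·10 = 144 + 169 + 60 = 373
|u|² = 144 + 169 + 36 = 349,  |u| = √349 ≈ 18.681542
|v|² = 144 + 169 + 100 = 413,  |v| = √413 ≈ 20.322401
cos θ = 373 / (18.681542 · 20.322401) ≈ 0.98247
θ = arccos(0.98247) ≈ 10.7°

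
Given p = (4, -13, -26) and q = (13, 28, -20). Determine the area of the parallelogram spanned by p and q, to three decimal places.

1059.089

i: (-13)·(-20) - (-26)·28 = 260 - (-728) = 988
j: (-26)·13 - 4·(-20) = -338 - (-80) = -258
k: 4·28 - (-13)·13 = 112 - (-169) = 281
p × q = (988, -258, 281)
|p × q| = √(988² + (-258)² + 281²) = √1121669 ≈ 1059.0888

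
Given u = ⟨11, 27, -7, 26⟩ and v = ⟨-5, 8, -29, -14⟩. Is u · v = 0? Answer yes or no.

yes

u · v = 11·(-5) + 27·8 + (-7)·(-29) + 26·(-14) = -55 + 216 + 203 - 364 = 0
Zero, so the vectors are orthogonal.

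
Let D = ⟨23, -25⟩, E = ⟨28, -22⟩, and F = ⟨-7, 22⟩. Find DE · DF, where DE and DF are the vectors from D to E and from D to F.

DE = E − D = (5, 3)
DF = F − D = (-30, 47)
DE · DF = 5·(-30) + 3·47 = -150 + 141 = -9

-9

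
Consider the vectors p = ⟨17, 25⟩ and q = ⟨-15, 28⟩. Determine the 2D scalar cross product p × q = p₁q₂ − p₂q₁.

17·28 - 25·(-15) = 476 - (-375) = 851

851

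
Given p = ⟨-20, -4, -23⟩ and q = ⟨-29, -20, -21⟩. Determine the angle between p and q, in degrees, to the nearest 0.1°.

p · q = (-20)·(-29) + (-4)·(-20) + (-23)·(-21) = 580 + 80 + 483 = 1143
|p|² = 400 + 16 + 529 = 945,  |p| = √945 ≈ 30.740852
|q|² = 841 + 400 + 441 = 1682,  |q| = √1682 ≈ 41.012193
cos θ = 1143 / (30.740852 · 41.012193) ≈ 0.90660
θ = arccos(0.90660) ≈ 25.0°

25.0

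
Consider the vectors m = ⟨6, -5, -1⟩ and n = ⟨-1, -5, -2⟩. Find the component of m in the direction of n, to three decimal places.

3.834

m · n = 6·(-1) + (-5)·(-5) + (-1)·(-2) = -6 + 25 + 2 = 21
|n| = √(1 + 25 + 4) = √30 ≈ 5.4772
comp_n m = 21 / √30 ≈ 3.834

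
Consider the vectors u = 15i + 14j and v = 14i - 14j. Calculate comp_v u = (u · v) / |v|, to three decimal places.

u · v = 15·14 + 14·(-14) = 210 - 196 = 14
|v| = √(196 + 196) = √392 ≈ 19.7990
comp_v u = 14 / √392 ≈ 0.707

0.707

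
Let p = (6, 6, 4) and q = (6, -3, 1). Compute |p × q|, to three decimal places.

59.699

i: 6·1 - 4·(-3) = 6 - (-12) = 18
j: 4·6 - 6·1 = 24 - 6 = 18
k: 6·(-3) - 6·6 = -18 - 36 = -54
p × q = (18, 18, -54)
|p × q| = √(18² + 18² + (-54)²) = √3564 ≈ 59.6992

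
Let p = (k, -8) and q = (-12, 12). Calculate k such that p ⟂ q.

p · q = k·(-12) + (-8)·12 = -96 - 12k
Set equal to 0: -12k = 96, so k = -8.

-8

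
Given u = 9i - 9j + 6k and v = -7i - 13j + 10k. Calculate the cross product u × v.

(-12, -132, -180)

i: (-9)·10 - 6·(-13) = -90 - (-78) = -12
j: 6·(-7) - 9·10 = -42 - 90 = -132
k: 9·(-13) - (-9)·(-7) = -117 - 63 = -180
u × v = (-12, -132, -180)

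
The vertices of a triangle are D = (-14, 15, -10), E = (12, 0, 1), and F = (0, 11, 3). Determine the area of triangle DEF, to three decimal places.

DE = (26, -15, 11),  DF = (14, -4, 13)
i: (-15)·13 - 11·(-4) = -195 - (-44) = -151
j: 11·14 - 26·13 = 154 - 338 = -184
k: 26·(-4) - (-15)·14 = -104 - (-210) = 106
DE × DF = (-151, -184, 106)
|DE × DF| = √67893 ≈ 260.5629
area = ½ · 260.5629 ≈ 130.281

130.281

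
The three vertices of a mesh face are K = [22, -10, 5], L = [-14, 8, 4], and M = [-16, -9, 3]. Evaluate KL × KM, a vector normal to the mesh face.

(-35, -34, 648)

KL = (-36, 18, -1)
KM = (-38, 1, -2)
i: 18·(-2) - (-1)·1 = -36 - (-1) = -35
j: (-1)·(-38) - (-36)·(-2) = 38 - 72 = -34
k: (-36)·1 - 18·(-38) = -36 - (-684) = 648
KL × KM = (-35, -34, 648)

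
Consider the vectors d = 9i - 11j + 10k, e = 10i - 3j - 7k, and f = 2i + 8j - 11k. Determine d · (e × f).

605

e × f:
i: (-3)·(-11) - (-7)·8 = 33 - (-56) = 89
j: (-7)·2 - 10·(-11) = -14 - (-110) = 96
k: 10·8 - (-3)·2 = 80 - (-6) = 86
e × f = (89, 96, 86)
d · (e × f) = 9·89 + (-11)·96 + 10·86 = 801 - 1056 + 860 = 605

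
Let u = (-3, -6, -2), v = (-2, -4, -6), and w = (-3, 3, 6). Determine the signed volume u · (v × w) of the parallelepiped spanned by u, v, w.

-126

v × w:
i: (-4)·6 - (-6)·3 = -24 - (-18) = -6
j: (-6)·(-3) - (-2)·6 = 18 - (-12) = 30
k: (-2)·3 - (-4)·(-3) = -6 - 12 = -18
v × w = (-6, 30, -18)
u · (v × w) = (-3)·(-6) + (-6)·30 + (-2)·(-18) = 18 - 180 + 36 = -126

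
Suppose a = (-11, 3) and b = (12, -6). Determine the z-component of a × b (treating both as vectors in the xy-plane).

30

(-11)·(-6) - 3·12 = 66 - 36 = 30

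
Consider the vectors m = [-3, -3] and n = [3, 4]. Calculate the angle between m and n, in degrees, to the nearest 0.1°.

171.9

m · n = (-3)·3 + (-3)·4 = -9 - 12 = -21
|m|² = 9 + 9 = 18,  |m| = √18 ≈ 4.242641
|n|² = 9 + 16 = 25,  |n| = √25 ≈ 5.000000
cos θ = -21 / (4.242641 · 5.000000) ≈ -0.98995
θ = arccos(-0.98995) ≈ 171.9°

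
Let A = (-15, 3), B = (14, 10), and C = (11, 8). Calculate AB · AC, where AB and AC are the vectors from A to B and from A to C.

789

AB = B − A = (29, 7)
AC = C − A = (26, 5)
AB · AC = 29·26 + 7·5 = 754 + 35 = 789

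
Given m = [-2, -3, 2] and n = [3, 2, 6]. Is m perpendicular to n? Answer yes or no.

yes

m · n = (-2)·3 + (-3)·2 + 2·6 = -6 - 6 + 12 = 0
Zero, so the vectors are orthogonal.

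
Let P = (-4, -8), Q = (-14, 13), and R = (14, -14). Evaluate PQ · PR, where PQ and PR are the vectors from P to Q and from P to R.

-306

PQ = Q − P = (-10, 21)
PR = R − P = (18, -6)
PQ · PR = (-10)·18 + 21·(-6) = -180 - 126 = -306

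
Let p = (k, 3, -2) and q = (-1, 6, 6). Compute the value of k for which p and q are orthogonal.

p · q = k·(-1) + 3·6 + (-2)·6 = 6 - 1k
Set equal to 0: -1k = -6, so k = 6.

6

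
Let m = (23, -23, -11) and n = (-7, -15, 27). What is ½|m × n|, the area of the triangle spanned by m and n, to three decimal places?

540.779

i: (-23)·27 - (-11)·(-15) = -621 - 165 = -786
j: (-11)·(-7) - 23·27 = 77 - 621 = -544
k: 23·(-15) - (-23)·(-7) = -345 - 161 = -506
m × n = (-786, -544, -506)
|m × n| = √((-786)² + (-544)² + (-506)²) = √1169768 ≈ 1081.5581
area = ½ · 1081.5581 ≈ 540.779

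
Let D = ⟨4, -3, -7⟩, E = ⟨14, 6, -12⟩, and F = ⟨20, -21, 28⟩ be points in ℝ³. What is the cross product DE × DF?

DE = (10, 9, -5)
DF = (16, -18, 35)
i: 9·35 - (-5)·(-18) = 315 - 90 = 225
j: (-5)·16 - 10·35 = -80 - 350 = -430
k: 10·(-18) - 9·16 = -180 - 144 = -324
DE × DF = (225, -430, -324)

(225, -430, -324)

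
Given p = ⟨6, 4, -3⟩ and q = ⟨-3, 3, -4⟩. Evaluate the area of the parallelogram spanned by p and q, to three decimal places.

45.144

i: 4·(-4) - (-3)·3 = -16 - (-9) = -7
j: (-3)·(-3) - 6·(-4) = 9 - (-24) = 33
k: 6·3 - 4·(-3) = 18 - (-12) = 30
p × q = (-7, 33, 30)
|p × q| = √((-7)² + 33² + 30²) = √2038 ≈ 45.1442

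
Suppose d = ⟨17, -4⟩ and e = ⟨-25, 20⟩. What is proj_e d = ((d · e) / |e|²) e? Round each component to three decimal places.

(12.317, -9.854)

d · e = 17·(-25) + (-4)·20 = -425 - 80 = -505
|e|² = 625 + 400 = 1025
proj_e d = (-505/1025) · (-25, 20) ≈ (12.317, -9.854)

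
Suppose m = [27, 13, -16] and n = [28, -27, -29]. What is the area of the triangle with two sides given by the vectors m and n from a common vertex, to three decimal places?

i: 13·(-29) - (-16)·(-27) = -377 - 432 = -809
j: (-16)·28 - 27·(-29) = -448 - (-783) = 335
k: 27·(-27) - 13·28 = -729 - 364 = -1093
m × n = (-809, 335, -1093)
|m × n| = √((-809)² + 335² + (-1093)²) = √1961355 ≈ 1400.4838
area = ½ · 1400.4838 ≈ 700.242

700.242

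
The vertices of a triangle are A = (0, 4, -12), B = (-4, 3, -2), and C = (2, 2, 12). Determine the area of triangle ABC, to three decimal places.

58.249

AB = (-4, -1, 10),  AC = (2, -2, 24)
i: (-1)·24 - 10·(-2) = -24 - (-20) = -4
j: 10·2 - (-4)·24 = 20 - (-96) = 116
k: (-4)·(-2) - (-1)·2 = 8 - (-2) = 10
AB × AC = (-4, 116, 10)
|AB × AC| = √13572 ≈ 116.4989
area = ½ · 116.4989 ≈ 58.249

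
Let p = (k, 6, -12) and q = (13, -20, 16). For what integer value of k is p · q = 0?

p · q = k·13 + 6·(-20) + (-12)·16 = -312 + 13k
Set equal to 0: 13k = 312, so k = 24.

24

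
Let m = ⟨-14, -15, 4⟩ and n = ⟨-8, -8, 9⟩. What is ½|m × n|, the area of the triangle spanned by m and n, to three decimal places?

69.837

i: (-15)·9 - 4·(-8) = -135 - (-32) = -103
j: 4·(-8) - (-14)·9 = -32 - (-126) = 94
k: (-14)·(-8) - (-15)·(-8) = 112 - 120 = -8
m × n = (-103, 94, -8)
|m × n| = √((-103)² + 94² + (-8)²) = √19509 ≈ 139.6746
area = ½ · 139.6746 ≈ 69.837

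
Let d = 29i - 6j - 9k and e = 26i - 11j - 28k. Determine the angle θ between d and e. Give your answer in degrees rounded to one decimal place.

d · e = 29·26 + (-6)·(-11) + (-9)·(-28) = 754 + 66 + 252 = 1072
|d|² = 841 + 36 + 81 = 958,  |d| = √958 ≈ 30.951575
|e|² = 676 + 121 + 784 = 1581,  |e| = √1581 ≈ 39.761791
cos θ = 1072 / (30.951575 · 39.761791) ≈ 0.87106
θ = arccos(0.87106) ≈ 29.4°

29.4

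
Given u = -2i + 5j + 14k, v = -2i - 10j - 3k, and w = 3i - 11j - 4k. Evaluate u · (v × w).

629

v × w:
i: (-10)·(-4) - (-3)·(-11) = 40 - 33 = 7
j: (-3)·3 - (-2)·(-4) = -9 - 8 = -17
k: (-2)·(-11) - (-10)·3 = 22 - (-30) = 52
v × w = (7, -17, 52)
u · (v × w) = (-2)·7 + 5·(-17) + 14·52 = -14 - 85 + 728 = 629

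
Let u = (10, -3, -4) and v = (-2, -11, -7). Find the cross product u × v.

i: (-3)·(-7) - (-4)·(-11) = 21 - 44 = -23
j: (-4)·(-2) - 10·(-7) = 8 - (-70) = 78
k: 10·(-11) - (-3)·(-2) = -110 - 6 = -116
u × v = (-23, 78, -116)

(-23, 78, -116)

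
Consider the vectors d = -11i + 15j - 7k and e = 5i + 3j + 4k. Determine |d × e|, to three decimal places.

i: 15·4 - (-7)·3 = 60 - (-21) = 81
j: (-7)·5 - (-11)·4 = -35 - (-44) = 9
k: (-11)·3 - 15·5 = -33 - 75 = -108
d × e = (81, 9, -108)
|d × e| = √(81² + 9² + (-108)²) = √18306 ≈ 135.2997

135.300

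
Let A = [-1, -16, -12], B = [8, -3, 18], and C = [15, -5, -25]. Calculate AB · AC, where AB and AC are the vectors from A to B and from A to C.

-103

AB = B − A = (9, 13, 30)
AC = C − A = (16, 11, -13)
AB · AC = 9·16 + 13·11 + 30·(-13) = 144 + 143 - 390 = -103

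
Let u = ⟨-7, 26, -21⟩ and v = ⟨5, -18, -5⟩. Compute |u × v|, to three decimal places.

526.954

i: 26·(-5) - (-21)·(-18) = -130 - 378 = -508
j: (-21)·5 - (-7)·(-5) = -105 - 35 = -140
k: (-7)·(-18) - 26·5 = 126 - 130 = -4
u × v = (-508, -140, -4)
|u × v| = √((-508)² + (-140)² + (-4)²) = √277680 ≈ 526.9535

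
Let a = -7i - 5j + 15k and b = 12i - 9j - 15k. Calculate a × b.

i: (-5)·(-15) - 15·(-9) = 75 - (-135) = 210
j: 15·12 - (-7)·(-15) = 180 - 105 = 75
k: (-7)·(-9) - (-5)·12 = 63 - (-60) = 123
a × b = (210, 75, 123)

(210, 75, 123)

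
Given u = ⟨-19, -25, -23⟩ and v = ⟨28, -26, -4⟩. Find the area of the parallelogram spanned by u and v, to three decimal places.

1480.554

i: (-25)·(-4) - (-23)·(-26) = 100 - 598 = -498
j: (-23)·28 - (-19)·(-4) = -644 - 76 = -720
k: (-19)·(-26) - (-25)·28 = 494 - (-700) = 1194
u × v = (-498, -720, 1194)
|u × v| = √((-498)² + (-720)² + 1194²) = √2192040 ≈ 1480.5540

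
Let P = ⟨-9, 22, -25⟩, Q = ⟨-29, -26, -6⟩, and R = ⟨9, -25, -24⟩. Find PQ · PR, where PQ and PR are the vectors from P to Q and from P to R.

1915

PQ = Q − P = (-20, -48, 19)
PR = R − P = (18, -47, 1)
PQ · PR = (-20)·18 + (-48)·(-47) + 19·1 = -360 + 2256 + 19 = 1915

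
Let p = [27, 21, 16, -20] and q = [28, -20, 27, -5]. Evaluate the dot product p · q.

p · q = 27·28 + 21·(-20) + 16·27 + (-20)·(-5) = 756 - 420 + 432 + 100 = 868

868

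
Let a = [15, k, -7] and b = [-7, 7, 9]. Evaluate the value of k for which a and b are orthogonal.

24

a · b = 15·(-7) + k·7 + (-7)·9 = -168 + 7k
Set equal to 0: 7k = 168, so k = 24.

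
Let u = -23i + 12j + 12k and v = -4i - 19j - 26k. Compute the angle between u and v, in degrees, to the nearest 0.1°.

118.9

u · v = (-23)·(-4) + 12·(-19) + 12·(-26) = 92 - 228 - 312 = -448
|u|² = 529 + 144 + 144 = 817,  |u| = √817 ≈ 28.583212
|v|² = 16 + 361 + 676 = 1053,  |v| = √1053 ≈ 32.449961
cos θ = -448 / (28.583212 · 32.449961) ≈ -0.48301
θ = arccos(-0.48301) ≈ 118.9°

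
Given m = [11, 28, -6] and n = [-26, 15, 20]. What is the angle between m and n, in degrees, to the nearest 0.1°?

m · n = 11·(-26) + 28·15 + (-6)·20 = -286 + 420 - 120 = 14
|m|² = 121 + 784 + 36 = 941,  |m| = √941 ≈ 30.675723
|n|² = 676 + 225 + 400 = 1301,  |n| = √1301 ≈ 36.069378
cos θ = 14 / (30.675723 · 36.069378) ≈ 0.01265
θ = arccos(0.01265) ≈ 89.3°

89.3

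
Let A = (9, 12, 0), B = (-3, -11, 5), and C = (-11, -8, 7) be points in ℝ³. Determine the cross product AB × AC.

AB = (-12, -23, 5)
AC = (-20, -20, 7)
i: (-23)·7 - 5·(-20) = -161 - (-100) = -61
j: 5·(-20) - (-12)·7 = -100 - (-84) = -16
k: (-12)·(-20) - (-23)·(-20) = 240 - 460 = -220
AB × AC = (-61, -16, -220)

(-61, -16, -220)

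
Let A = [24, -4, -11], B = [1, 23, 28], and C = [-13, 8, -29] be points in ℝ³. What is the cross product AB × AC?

(-954, -1857, 723)

AB = (-23, 27, 39)
AC = (-37, 12, -18)
i: 27·(-18) - 39·12 = -486 - 468 = -954
j: 39·(-37) - (-23)·(-18) = -1443 - 414 = -1857
k: (-23)·12 - 27·(-37) = -276 - (-999) = 723
AB × AC = (-954, -1857, 723)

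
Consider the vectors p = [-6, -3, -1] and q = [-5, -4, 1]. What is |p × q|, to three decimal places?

i: (-3)·1 - (-1)·(-4) = -3 - 4 = -7
j: (-1)·(-5) - (-6)·1 = 5 - (-6) = 11
k: (-6)·(-4) - (-3)·(-5) = 24 - 15 = 9
p × q = (-7, 11, 9)
|p × q| = √((-7)² + 11² + 9²) = √251 ≈ 15.8430

15.843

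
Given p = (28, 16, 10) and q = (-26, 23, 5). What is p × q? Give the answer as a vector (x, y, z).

i: 16·5 - 10·23 = 80 - 230 = -150
j: 10·(-26) - 28·5 = -260 - 140 = -400
k: 28·23 - 16·(-26) = 644 - (-416) = 1060
p × q = (-150, -400, 1060)

(-150, -400, 1060)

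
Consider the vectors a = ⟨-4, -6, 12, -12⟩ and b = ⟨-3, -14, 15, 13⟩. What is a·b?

120

a · b = (-4)·(-3) + (-6)·(-14) + 12·15 + (-12)·13 = 12 + 84 + 180 - 156 = 120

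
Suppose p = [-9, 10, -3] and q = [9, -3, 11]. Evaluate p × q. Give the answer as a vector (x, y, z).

(101, 72, -63)

i: 10·11 - (-3)·(-3) = 110 - 9 = 101
j: (-3)·9 - (-9)·11 = -27 - (-99) = 72
k: (-9)·(-3) - 10·9 = 27 - 90 = -63
p × q = (101, 72, -63)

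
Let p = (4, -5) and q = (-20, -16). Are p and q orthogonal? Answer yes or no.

p · q = 4·(-20) + (-5)·(-16) = -80 + 80 = 0
Zero, so the vectors are orthogonal.

yes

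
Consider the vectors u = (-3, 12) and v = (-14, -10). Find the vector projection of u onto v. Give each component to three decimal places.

(3.689, 2.635)

u · v = (-3)·(-14) + 12·(-10) = 42 - 120 = -78
|v|² = 196 + 100 = 296
proj_v u = (-78/296) · (-14, -10) ≈ (3.689, 2.635)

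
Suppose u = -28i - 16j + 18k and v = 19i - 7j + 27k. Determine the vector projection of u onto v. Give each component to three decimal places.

u · v = (-28)·19 + (-16)·(-7) + 18·27 = -532 + 112 + 486 = 66
|v|² = 361 + 49 + 729 = 1139
proj_v u = (66/1139) · (19, -7, 27) ≈ (1.101, -0.406, 1.565)

(1.101, -0.406, 1.565)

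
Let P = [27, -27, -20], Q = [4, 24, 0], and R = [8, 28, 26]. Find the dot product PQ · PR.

PQ = Q − P = (-23, 51, 20)
PR = R − P = (-19, 55, 46)
PQ · PR = (-23)·(-19) + 51·55 + 20·46 = 437 + 2805 + 920 = 4162

4162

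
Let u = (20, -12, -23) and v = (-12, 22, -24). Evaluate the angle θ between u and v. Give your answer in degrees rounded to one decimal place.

87.6

u · v = 20·(-12) + (-12)·22 + (-23)·(-24) = -240 - 264 + 552 = 48
|u|² = 400 + 144 + 529 = 1073,  |u| = √1073 ≈ 32.756679
|v|² = 144 + 484 + 576 = 1204,  |v| = √1204 ≈ 34.698703
cos θ = 48 / (32.756679 · 34.698703) ≈ 0.04223
θ = arccos(0.04223) ≈ 87.6°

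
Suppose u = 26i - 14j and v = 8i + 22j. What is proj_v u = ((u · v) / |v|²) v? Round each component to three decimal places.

u · v = 26·8 + (-14)·22 = 208 - 308 = -100
|v|² = 64 + 484 = 548
proj_v u = (-100/548) · (8, 22) ≈ (-1.460, -4.015)

(-1.460, -4.015)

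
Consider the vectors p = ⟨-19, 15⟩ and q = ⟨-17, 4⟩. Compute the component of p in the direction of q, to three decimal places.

p · q = (-19)·(-17) + 15·4 = 323 + 60 = 383
|q| = √(289 + 16) = √305 ≈ 17.4642
comp_q p = 383 / √305 ≈ 21.931

21.931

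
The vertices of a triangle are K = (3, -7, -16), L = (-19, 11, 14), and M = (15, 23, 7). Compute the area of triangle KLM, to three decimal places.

KL = (-22, 18, 30),  KM = (12, 30, 23)
i: 18·23 - 30·30 = 414 - 900 = -486
j: 30·12 - (-22)·23 = 360 - (-506) = 866
k: (-22)·30 - 18·12 = -660 - 216 = -876
KL × KM = (-486, 866, -876)
|KL × KM| = √1753528 ≈ 1324.2084
area = ½ · 1324.2084 ≈ 662.104

662.104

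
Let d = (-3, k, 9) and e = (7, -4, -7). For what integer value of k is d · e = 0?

d · e = (-3)·7 + k·(-4) + 9·(-7) = -84 - 4k
Set equal to 0: -4k = 84, so k = -21.

-21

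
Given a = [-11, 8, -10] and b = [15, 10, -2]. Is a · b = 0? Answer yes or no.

no

a · b = (-11)·15 + 8·10 + (-10)·(-2) = -165 + 80 + 20 = -65
Nonzero, so the vectors are not orthogonal.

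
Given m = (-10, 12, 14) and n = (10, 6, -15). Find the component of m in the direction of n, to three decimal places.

m · n = (-10)·10 + 12·6 + 14·(-15) = -100 + 72 - 210 = -238
|n| = √(100 + 36 + 225) = √361 ≈ 19.0000
comp_n m = -238 / √361 ≈ -12.526

-12.526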